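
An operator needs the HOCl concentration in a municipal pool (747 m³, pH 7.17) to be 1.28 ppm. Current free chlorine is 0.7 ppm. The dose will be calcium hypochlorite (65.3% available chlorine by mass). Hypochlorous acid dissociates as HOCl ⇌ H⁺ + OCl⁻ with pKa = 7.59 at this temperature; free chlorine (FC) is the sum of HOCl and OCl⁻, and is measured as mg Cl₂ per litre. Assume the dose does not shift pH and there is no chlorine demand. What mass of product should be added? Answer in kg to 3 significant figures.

1.22 kg

Volume: 747 m³ = 747,000 L.
[OCl⁻]/[HOCl] = 10^(pH − pKa) = 10^(7.17 − 7.59) = 0.3802; fraction as HOCl = 1/(1 + 0.3802) = 0.7245.
Free chlorine required for 1.28 ppm HOCl: 1.28 / 0.7245 = 1.767 ppm.
FC to add: 1.767 − 0.7 = 1.067 mg/L as Cl₂.
Cl₂ equivalent: 1.067 mg/L × 747,000 L = 796.8 g.
Product at 65.3% available Cl: 796.8 / 0.653 = 1220 g.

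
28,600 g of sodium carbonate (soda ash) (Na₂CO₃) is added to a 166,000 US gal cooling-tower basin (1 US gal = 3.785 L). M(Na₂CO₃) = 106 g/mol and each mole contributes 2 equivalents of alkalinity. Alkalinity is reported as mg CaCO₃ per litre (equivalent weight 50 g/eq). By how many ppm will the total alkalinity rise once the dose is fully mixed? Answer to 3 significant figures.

42.9 ppm

Volume: 166,000 US gal × 3.785 L/gal = 628,310 L.
Moles of Na₂CO₃: 28,600 g ÷ 106 g/mol = 269.8 mol → 539.6 eq of alkalinity.
As CaCO₃: 539.6 eq × 50 g/eq = 26,980 g.
Rise: 26,980 g / 628,310 L × 1000 = 42.94 mg/L.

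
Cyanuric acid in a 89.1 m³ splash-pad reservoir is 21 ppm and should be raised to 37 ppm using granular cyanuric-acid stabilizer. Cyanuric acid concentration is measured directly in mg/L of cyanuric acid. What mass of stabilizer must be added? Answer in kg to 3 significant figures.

Volume: 89.1 m³ = 89,100 L.
CYA to add: (37 − 21) = 16 mg/L × 89,100 L = 1426 g cyanuric acid.

1.43 kg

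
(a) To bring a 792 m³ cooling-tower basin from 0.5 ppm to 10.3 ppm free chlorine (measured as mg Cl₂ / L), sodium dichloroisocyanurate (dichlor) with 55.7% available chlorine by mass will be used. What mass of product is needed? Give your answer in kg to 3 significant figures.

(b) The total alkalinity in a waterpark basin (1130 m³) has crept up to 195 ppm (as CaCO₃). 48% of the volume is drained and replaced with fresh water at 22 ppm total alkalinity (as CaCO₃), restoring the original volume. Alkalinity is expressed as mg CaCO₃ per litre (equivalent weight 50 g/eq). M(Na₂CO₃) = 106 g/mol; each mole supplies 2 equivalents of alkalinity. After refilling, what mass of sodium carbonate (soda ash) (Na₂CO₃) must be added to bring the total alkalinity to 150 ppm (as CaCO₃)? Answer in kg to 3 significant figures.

(a) 13.9 kg; (b) 45.6 kg

(a) Volume: 792 m³ = 792,000 L.
(a) Chlorine deficit: 10.3 − 0.5 = 9.8 ppm = 9.8 mg/L as Cl₂.
(a) Cl₂ equivalent needed: 9.8 mg/L × 792,000 L = 7,762,000 mg = 7762 g.
(a) Product at 55.7% available chlorine: 7762 / 0.557 = 13,930 g.

(b) Volume: 1130 m³ = 1,130,000 L.
(b) After draining 48% and refilling: 195 × 0.52 + 22 × 0.48 = 111.96 ppm.
(b) Deficit to target: 150 − 111.96 = 38.04 mg/L.
(b) As CaCO₃: 38.04 mg/L × 1,130,000 L = 42,990 g; ÷ 50 g/eq ÷ 2 = 429.9 mol Na₂CO₃.
(b) Mass: 429.9 × 106 = 45,560 g.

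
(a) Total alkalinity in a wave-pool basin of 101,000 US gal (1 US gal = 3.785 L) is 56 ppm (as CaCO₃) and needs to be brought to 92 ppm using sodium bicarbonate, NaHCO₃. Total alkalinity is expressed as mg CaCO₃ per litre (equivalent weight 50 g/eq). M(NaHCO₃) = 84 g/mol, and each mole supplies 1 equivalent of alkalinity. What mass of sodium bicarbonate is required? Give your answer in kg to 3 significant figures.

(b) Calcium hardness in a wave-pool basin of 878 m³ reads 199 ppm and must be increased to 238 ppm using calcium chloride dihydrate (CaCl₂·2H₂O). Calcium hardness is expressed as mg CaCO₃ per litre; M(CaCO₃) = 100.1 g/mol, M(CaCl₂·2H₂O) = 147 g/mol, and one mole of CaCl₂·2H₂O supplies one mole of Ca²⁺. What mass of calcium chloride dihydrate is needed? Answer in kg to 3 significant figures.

(a) Volume: 101,000 US gal × 3.785 L/gal = 382,285 L.
(a) Alkalinity to add: (92 − 56) = 36 mg/L as CaCO₃ × 382,285 L = 13,760 g as CaCO₃.
(a) Equivalents: 13,760 g ÷ 50 g/eq = 275.2 eq.
(a) NaHCO₃ supplies 1 eq per mole → 275.2 mol.
(a) Mass: 275.2 mol × 84 g/mol = 23,120 g.

(b) Volume: 878 m³ = 878,000 L.
(b) Hardness to add: (238 − 199) = 39 mg/L as CaCO₃ × 878,000 L = 34,240 g as CaCO₃.
(b) Moles of Ca²⁺ (1 mol Ca²⁺ ≡ 1 mol CaCO₃): 34,240 / 100.1 g/mol = 342.1 mol.
(b) Mass of CaCl₂·2H₂O: 342.1 × 147 = 50,290 g.

(a) 23.1 kg; (b) 50.3 kg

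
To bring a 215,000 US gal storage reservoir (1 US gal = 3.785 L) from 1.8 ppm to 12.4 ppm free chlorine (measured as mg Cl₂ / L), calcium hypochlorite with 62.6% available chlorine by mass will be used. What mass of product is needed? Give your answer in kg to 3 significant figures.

Volume: 215,000 US gal × 3.785 L/gal = 813,775 L.
Chlorine deficit: 12.4 − 1.8 = 10.6 ppm = 10.6 mg/L as Cl₂.
Cl₂ equivalent needed: 10.6 mg/L × 813,775 L = 8,626,000 mg = 8626 g.
Product at 62.6% available chlorine: 8626 / 0.626 = 13,780 g.

13.8 kg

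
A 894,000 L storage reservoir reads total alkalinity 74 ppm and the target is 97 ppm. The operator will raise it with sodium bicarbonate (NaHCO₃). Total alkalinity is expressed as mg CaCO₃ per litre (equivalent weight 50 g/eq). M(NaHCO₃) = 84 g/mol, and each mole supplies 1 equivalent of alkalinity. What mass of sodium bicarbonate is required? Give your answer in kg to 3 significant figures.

34.5 kg

Alkalinity to add: (97 − 74) = 23 mg/L as CaCO₃ × 894,000 L = 20,560 g as CaCO₃.
Equivalents: 20,560 g ÷ 50 g/eq = 411.2 eq.
NaHCO₃ supplies 1 eq per mole → 411.2 mol.
Mass: 411.2 mol × 84 g/mol = 34,540 g.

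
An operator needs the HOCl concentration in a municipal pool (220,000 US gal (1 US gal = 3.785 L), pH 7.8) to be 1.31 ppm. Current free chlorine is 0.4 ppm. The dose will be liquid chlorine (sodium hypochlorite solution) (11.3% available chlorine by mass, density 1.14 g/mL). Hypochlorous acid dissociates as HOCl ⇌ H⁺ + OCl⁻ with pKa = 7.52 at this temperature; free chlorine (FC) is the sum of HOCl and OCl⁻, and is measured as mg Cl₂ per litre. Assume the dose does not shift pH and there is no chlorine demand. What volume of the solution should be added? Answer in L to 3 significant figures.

22.0 L

Volume: 220,000 US gal × 3.785 L/gal = 832,700 L.
[OCl⁻]/[HOCl] = 10^(pH − pKa) = 10^(7.8 − 7.52) = 1.905; fraction as HOCl = 1/(1 + 1.905) = 0.3442.
Free chlorine required for 1.31 ppm HOCl: 1.31 / 0.3442 = 3.806 ppm.
FC to add: 3.806 − 0.4 = 3.406 mg/L as Cl₂.
Cl₂ equivalent: 3.406 mg/L × 832,700 L = 2836 g.
Product at 11.3% available Cl: 2836 / 0.113 = 25,100 g.
Volume: 25,100 g ÷ 1.14 g/mL = 22,020 mL.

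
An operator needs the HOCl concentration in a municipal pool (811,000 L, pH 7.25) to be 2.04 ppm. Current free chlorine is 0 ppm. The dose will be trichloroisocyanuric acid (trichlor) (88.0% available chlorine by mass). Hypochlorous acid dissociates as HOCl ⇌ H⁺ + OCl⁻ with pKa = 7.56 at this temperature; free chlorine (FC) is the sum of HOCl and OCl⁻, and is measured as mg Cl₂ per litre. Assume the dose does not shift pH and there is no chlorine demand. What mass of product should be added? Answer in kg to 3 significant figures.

[OCl⁻]/[HOCl] = 10^(pH − pKa) = 10^(7.25 − 7.56) = 0.4898; fraction as HOCl = 1/(1 + 0.4898) = 0.6712.
Free chlorine required for 2.04 ppm HOCl: 2.04 / 0.6712 = 3.039 ppm.
FC to add: 3.039 − 0 = 3.039 mg/L as Cl₂.
Cl₂ equivalent: 3.039 mg/L × 811,000 L = 2465 g.
Product at 88.0% available Cl: 2465 / 0.88 = 2801 g.

2.80 kg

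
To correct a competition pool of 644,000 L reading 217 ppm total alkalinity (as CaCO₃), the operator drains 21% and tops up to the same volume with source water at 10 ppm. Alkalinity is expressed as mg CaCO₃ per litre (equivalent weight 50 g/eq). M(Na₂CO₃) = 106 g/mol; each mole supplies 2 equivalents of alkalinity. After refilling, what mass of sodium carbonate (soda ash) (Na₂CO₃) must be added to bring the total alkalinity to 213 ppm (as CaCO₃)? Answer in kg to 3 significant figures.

After draining 21% and refilling: 217 × 0.79 + 10 × 0.21 = 173.53 ppm.
Deficit to target: 213 − 173.53 = 39.47 mg/L.
As CaCO₃: 39.47 mg/L × 644,000 L = 25,420 g; ÷ 50 g/eq ÷ 2 = 254.2 mol Na₂CO₃.
Mass: 254.2 × 106 = 26,940 g.

26.9 kg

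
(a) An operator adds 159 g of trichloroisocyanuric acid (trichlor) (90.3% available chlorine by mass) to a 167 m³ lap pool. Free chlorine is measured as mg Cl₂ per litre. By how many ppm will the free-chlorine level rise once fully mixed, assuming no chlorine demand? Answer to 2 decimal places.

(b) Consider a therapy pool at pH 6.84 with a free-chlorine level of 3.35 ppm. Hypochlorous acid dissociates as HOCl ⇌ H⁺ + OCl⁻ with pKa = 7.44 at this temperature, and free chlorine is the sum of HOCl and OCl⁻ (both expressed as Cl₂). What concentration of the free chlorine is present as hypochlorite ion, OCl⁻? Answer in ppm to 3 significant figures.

(a) 0.86 ppm; (b) 0.673 ppm

(a) Volume: 167 m³ = 167,000 L.
(a) Available chlorine delivered: 159 g × 0.903 = 143.6 g as Cl₂.
(a) Concentration rise: 143.6 g / 167,000 L = 0.8597 mg/L = 0.86 ppm.

(b) [OCl⁻]/[HOCl] = 10^(pH − pKa) = 10^(6.84 − 7.44) = 10^-0.60 = 0.2512.
(b) Fraction as HOCl = 1 / (1 + 0.2512) = 0.7992.
(b) OCl⁻ = (1 − 0.7992) × 3.35 ppm = 0.6725 ppm.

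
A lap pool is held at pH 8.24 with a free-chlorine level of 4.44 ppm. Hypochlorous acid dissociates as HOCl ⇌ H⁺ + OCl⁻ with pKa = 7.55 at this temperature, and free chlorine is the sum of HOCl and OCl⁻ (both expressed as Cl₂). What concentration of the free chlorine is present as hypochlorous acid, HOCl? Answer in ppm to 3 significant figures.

0.753 ppm

[OCl⁻]/[HOCl] = 10^(pH − pKa) = 10^(8.24 − 7.55) = 10^0.69 = 4.898.
Fraction as HOCl = 1 / (1 + 4.898) = 0.1696.
HOCl = 0.1696 × 4.44 ppm = 0.7528 ppm.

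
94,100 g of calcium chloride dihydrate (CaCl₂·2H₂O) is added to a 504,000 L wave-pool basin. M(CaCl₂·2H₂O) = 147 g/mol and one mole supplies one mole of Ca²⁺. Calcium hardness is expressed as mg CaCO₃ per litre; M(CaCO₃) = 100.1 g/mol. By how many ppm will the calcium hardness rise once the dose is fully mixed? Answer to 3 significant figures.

Moles of Ca²⁺: 94,100 g ÷ 147 g/mol = 640.1 mol.
As CaCO₃: 640.1 mol × 100.1 g/mol = 64,080 g.
Rise: 64,080 g / 504,000 L × 1000 = 127.1 mg/L.

127 ppm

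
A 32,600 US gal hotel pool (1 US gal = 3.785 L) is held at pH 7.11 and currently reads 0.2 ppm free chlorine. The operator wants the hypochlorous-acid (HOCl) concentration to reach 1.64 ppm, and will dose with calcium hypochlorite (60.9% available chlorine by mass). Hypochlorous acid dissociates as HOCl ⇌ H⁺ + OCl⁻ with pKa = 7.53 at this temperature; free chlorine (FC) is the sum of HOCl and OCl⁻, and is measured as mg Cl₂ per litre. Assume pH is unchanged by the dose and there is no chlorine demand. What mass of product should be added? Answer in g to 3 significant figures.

418 g

Volume: 32,600 US gal × 3.785 L/gal = 123,391 L.
[OCl⁻]/[HOCl] = 10^(pH − pKa) = 10^(7.11 − 7.53) = 0.3802; fraction as HOCl = 1/(1 + 0.3802) = 0.7245.
Free chlorine required for 1.64 ppm HOCl: 1.64 / 0.7245 = 2.264 ppm.
FC to add: 2.264 − 0.2 = 2.064 mg/L as Cl₂.
Cl₂ equivalent: 2.064 mg/L × 123,391 L = 254.6 g.
Product at 60.9% available Cl: 254.6 / 0.609 = 418.1 g.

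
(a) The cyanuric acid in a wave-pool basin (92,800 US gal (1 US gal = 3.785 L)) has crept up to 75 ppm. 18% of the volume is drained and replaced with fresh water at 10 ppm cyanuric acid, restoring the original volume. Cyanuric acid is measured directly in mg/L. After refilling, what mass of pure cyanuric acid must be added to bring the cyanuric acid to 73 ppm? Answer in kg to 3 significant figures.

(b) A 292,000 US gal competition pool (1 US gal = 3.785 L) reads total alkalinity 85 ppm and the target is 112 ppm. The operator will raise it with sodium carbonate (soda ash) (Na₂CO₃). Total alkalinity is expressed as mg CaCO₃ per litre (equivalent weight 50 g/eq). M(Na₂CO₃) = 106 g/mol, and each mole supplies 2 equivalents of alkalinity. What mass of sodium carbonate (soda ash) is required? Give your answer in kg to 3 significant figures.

(a) Volume: 92,800 US gal × 3.785 L/gal = 351,248 L.
(a) After draining 18% and refilling: 75 × 0.82 + 10 × 0.18 = 63.3 ppm.
(a) Deficit to target: 73 − 63.3 = 9.7 mg/L.
(a) Mass: 9.7 mg/L × 351,248 L = 3407 g cyanuric acid.

(b) Volume: 292,000 US gal × 3.785 L/gal = 1,105,220 L.
(b) Alkalinity to add: (112 − 85) = 27 mg/L as CaCO₃ × 1,105,220 L = 29,840 g as CaCO₃.
(b) Equivalents: 29,840 g ÷ 50 g/eq = 596.8 eq.
(b) Each mole of Na₂CO₃ supplies 2 eq, so 596.8 / 2 = 298.4 mol.
(b) Mass: 298.4 mol × 106 g/mol = 31,630 g.

(a) 3.41 kg; (b) 31.6 kg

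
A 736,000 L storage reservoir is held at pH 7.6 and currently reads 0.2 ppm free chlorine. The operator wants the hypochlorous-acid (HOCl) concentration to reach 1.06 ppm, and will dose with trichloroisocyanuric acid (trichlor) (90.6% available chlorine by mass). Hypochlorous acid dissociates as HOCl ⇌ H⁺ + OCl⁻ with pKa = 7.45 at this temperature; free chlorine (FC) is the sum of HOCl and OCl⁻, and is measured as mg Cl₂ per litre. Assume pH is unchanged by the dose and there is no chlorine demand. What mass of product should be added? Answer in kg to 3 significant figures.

[OCl⁻]/[HOCl] = 10^(pH − pKa) = 10^(7.6 − 7.45) = 1.413; fraction as HOCl = 1/(1 + 1.413) = 0.4145.
Free chlorine required for 1.06 ppm HOCl: 1.06 / 0.4145 = 2.557 ppm.
FC to add: 2.557 − 0.2 = 2.357 mg/L as Cl₂.
Cl₂ equivalent: 2.357 mg/L × 736,000 L = 1735 g.
Product at 90.6% available Cl: 1735 / 0.906 = 1915 g.

1.91 kg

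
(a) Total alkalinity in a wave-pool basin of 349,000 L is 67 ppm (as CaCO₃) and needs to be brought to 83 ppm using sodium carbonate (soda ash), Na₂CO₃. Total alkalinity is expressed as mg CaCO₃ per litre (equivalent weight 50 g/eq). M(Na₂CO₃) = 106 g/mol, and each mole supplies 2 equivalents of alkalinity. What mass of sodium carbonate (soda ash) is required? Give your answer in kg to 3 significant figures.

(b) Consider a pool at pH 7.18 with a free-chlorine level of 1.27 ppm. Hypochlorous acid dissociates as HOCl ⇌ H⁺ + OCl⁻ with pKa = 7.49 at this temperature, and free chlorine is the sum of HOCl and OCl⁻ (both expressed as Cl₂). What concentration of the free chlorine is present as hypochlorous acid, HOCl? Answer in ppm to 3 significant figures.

(a) 5.92 kg; (b) 0.852 ppm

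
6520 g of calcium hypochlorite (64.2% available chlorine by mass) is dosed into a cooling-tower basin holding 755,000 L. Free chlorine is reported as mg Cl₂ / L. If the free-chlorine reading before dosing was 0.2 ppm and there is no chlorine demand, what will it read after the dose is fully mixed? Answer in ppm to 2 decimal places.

5.74 ppm

Available chlorine delivered: 6520 g × 0.642 = 4186 g as Cl₂.
Concentration rise: 4186 g / 755,000 L = 5.544 mg/L = 5.54 ppm.
Final FC: 0.2 + 5.54 = 5.74 ppm.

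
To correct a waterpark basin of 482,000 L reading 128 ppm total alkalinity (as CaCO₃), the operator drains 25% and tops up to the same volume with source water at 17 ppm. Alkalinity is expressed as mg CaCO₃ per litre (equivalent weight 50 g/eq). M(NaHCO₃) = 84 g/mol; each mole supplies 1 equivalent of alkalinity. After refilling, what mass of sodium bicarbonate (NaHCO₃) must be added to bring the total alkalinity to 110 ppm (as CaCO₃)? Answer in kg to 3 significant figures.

After draining 25% and refilling: 128 × 0.75 + 17 × 0.25 = 100.25 ppm.
Deficit to target: 110 − 100.25 = 9.75 mg/L.
As CaCO₃: 9.75 mg/L × 482,000 L = 4700 g; ÷ 50 g/eq ÷ 1 = 93.99 mol NaHCO₃.
Mass: 93.99 × 84 = 7895 g.

7.90 kg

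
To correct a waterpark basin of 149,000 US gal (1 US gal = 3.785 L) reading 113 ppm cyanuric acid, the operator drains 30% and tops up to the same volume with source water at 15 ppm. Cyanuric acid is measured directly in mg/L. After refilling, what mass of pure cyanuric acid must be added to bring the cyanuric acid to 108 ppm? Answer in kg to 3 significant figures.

13.8 kg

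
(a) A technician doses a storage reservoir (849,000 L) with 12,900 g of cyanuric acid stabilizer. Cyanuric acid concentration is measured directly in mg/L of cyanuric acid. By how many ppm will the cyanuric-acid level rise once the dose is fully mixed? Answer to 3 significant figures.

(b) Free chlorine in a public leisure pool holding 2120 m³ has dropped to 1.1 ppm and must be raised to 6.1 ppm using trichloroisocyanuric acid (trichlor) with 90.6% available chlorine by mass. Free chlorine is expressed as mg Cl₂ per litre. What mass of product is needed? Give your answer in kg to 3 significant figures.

(a) 15.2 ppm; (b) 11.7 kg

(a) Rise: 12,900 g / 849,000 L × 1000 = 15.19 mg/L.

(b) Volume: 2120 m³ = 2,120,000 L.
(b) Chlorine deficit: 6.1 − 1.1 = 5 ppm = 5 mg/L as Cl₂.
(b) Cl₂ equivalent needed: 5 mg/L × 2,120,000 L = 10,600,000 mg = 10,600 g.
(b) Product at 90.6% available chlorine: 10,600 / 0.906 = 11,700 g.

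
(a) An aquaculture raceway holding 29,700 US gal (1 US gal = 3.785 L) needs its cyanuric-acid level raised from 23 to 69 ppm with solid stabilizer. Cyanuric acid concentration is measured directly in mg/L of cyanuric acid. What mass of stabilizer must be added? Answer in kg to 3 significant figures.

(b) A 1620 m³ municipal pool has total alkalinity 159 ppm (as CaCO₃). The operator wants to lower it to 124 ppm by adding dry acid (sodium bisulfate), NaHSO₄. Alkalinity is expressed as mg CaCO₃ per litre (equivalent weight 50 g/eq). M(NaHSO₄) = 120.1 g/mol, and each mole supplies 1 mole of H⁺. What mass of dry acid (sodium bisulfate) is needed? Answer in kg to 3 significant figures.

(a) 5.17 kg; (b) 136 kg

(a) Volume: 29,700 US gal × 3.785 L/gal = 112,414 L.
(a) CYA to add: (69 − 23) = 46 mg/L × 112,414 L = 5171 g cyanuric acid.

(b) Volume: 1620 m³ = 1,620,000 L.
(b) Alkalinity to neutralize: (159 − 124) = 35 mg/L as CaCO₃ × 1,620,000 L = 56,700 g as CaCO₃.
(b) Equivalents of H⁺ required: 56,700 ÷ 50 g/eq = 1134 eq = 1134 mol NaHSO₄.
(b) Mass of NaHSO₄: 1134 × 120.1 = 136,200 g.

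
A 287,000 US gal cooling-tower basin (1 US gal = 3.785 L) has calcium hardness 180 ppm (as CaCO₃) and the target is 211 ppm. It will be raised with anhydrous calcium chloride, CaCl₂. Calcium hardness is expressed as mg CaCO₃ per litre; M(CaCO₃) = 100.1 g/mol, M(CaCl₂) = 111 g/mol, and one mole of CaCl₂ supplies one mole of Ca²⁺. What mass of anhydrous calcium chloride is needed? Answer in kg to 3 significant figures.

Volume: 287,000 US gal × 3.785 L/gal = 1,086,295 L.
Hardness to add: (211 − 180) = 31 mg/L as CaCO₃ × 1,086,295 L = 33,680 g as CaCO₃.
Moles of Ca²⁺ (1 mol Ca²⁺ ≡ 1 mol CaCO₃): 33,680 / 100.1 g/mol = 336.4 mol.
Mass of CaCl₂: 336.4 × 111 = 37,340 g.

37.3 kg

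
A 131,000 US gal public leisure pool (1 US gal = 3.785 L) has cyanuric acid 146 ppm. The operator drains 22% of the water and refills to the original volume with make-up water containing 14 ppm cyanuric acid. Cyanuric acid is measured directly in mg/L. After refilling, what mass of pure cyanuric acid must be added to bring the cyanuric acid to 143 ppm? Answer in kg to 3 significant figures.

Volume: 131,000 US gal × 3.785 L/gal = 495,835 L.
After draining 22% and refilling: 146 × 0.78 + 14 × 0.22 = 116.96 ppm.
Deficit to target: 143 − 116.96 = 26.04 mg/L.
Mass: 26.04 mg/L × 495,835 L = 12,910 g cyanuric acid.

12.9 kg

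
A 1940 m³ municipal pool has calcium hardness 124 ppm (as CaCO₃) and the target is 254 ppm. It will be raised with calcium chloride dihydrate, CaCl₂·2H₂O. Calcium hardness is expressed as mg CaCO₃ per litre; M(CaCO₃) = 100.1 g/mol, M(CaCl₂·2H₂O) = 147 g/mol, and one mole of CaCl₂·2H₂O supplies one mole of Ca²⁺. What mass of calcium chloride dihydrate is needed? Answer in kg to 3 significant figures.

370 kg

Volume: 1940 m³ = 1,940,000 L.
Hardness to add: (254 − 124) = 130 mg/L as CaCO₃ × 1,940,000 L = 252,200 g as CaCO₃.
Moles of Ca²⁺ (1 mol Ca²⁺ ≡ 1 mol CaCO₃): 252,200 / 100.1 g/mol = 2519 mol.
Mass of CaCl₂·2H₂O: 2519 × 147 = 370,400 g.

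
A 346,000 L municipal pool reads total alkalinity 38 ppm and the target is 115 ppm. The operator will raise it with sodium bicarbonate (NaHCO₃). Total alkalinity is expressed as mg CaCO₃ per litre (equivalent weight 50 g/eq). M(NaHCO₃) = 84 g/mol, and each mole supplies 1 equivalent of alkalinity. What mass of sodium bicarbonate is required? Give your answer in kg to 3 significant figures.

44.8 kg

Alkalinity to add: (115 − 38) = 77 mg/L as CaCO₃ × 346,000 L = 26,640 g as CaCO₃.
Equivalents: 26,640 g ÷ 50 g/eq = 532.8 eq.
NaHCO₃ supplies 1 eq per mole → 532.8 mol.
Mass: 532.8 mol × 84 g/mol = 44,760 g.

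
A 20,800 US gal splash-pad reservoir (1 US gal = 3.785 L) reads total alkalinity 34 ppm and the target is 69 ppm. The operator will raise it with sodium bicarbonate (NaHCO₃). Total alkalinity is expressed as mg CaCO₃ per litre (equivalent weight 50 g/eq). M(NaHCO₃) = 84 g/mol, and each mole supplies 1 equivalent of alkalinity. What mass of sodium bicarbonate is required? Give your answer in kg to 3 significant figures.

Volume: 20,800 US gal × 3.785 L/gal = 78,728 L.
Alkalinity to add: (69 − 34) = 35 mg/L as CaCO₃ × 78,728 L = 2755 g as CaCO₃.
Equivalents: 2755 g ÷ 50 g/eq = 55.11 eq.
NaHCO₃ supplies 1 eq per mole → 55.11 mol.
Mass: 55.11 mol × 84 g/mol = 4629 g.

4.63 kg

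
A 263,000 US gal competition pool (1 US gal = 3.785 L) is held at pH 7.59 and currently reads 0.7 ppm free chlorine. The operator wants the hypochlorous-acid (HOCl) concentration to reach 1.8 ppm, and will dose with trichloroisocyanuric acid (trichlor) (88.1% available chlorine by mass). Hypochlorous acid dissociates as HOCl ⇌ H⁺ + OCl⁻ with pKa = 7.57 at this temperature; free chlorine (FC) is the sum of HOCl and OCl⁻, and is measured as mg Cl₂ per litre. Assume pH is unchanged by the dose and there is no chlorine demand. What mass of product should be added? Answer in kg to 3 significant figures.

Volume: 263,000 US gal × 3.785 L/gal = 995,455 L.
[OCl⁻]/[HOCl] = 10^(pH − pKa) = 10^(7.59 − 7.57) = 1.047; fraction as HOCl = 1/(1 + 1.047) = 0.4885.
Free chlorine required for 1.8 ppm HOCl: 1.8 / 0.4885 = 3.685 ppm.
FC to add: 3.685 − 0.7 = 2.985 mg/L as Cl₂.
Cl₂ equivalent: 2.985 mg/L × 995,455 L = 2971 g.
Product at 88.1% available Cl: 2971 / 0.881 = 3373 g.

3.37 kg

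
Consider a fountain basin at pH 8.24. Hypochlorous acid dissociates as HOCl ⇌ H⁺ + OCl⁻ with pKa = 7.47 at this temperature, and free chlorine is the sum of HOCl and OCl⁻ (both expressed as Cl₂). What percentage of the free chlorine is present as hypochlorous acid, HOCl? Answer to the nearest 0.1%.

[OCl⁻]/[HOCl] = 10^(pH − pKa) = 10^(8.24 − 7.47) = 10^0.77 = 5.888.
Fraction as HOCl = 1 / (1 + 5.888) = 0.1452.

14.5%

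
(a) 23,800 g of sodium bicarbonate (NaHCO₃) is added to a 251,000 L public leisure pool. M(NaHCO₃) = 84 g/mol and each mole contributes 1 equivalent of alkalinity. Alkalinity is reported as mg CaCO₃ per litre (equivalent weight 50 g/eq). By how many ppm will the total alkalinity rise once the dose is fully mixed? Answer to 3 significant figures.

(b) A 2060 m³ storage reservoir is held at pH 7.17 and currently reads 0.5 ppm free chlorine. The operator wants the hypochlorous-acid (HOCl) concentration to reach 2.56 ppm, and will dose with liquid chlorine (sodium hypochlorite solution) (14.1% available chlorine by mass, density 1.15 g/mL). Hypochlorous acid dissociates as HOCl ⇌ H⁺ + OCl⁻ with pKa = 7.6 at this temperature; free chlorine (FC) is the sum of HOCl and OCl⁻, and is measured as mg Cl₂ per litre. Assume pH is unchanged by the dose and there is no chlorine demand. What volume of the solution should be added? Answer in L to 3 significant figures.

(a) 56.4 ppm; (b) 38.3 L

(a) Moles of NaHCO₃: 23,800 g ÷ 84 g/mol = 283.3 mol → 283.3 eq of alkalinity.
(a) As CaCO₃: 283.3 eq × 50 g/eq = 14,170 g.
(a) Rise: 14,170 g / 251,000 L × 1000 = 56.44 mg/L.

(b) Volume: 2060 m³ = 2,060,000 L.
(b) [OCl⁻]/[HOCl] = 10^(pH − pKa) = 10^(7.17 − 7.6) = 0.3715; fraction as HOCl = 1/(1 + 0.3715) = 0.7291.
(b) Free chlorine required for 2.56 ppm HOCl: 2.56 / 0.7291 = 3.511 ppm.
(b) FC to add: 3.511 − 0.5 = 3.011 mg/L as Cl₂.
(b) Cl₂ equivalent: 3.011 mg/L × 2,060,000 L = 6203 g.
(b) Product at 14.1% available Cl: 6203 / 0.141 = 43,990 g.
(b) Volume: 43,990 g ÷ 1.15 g/mL = 38,250 mL.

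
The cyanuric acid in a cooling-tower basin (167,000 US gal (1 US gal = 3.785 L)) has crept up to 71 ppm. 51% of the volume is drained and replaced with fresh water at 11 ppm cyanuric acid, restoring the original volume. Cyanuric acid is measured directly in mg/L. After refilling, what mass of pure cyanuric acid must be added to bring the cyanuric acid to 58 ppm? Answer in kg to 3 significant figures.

Volume: 167,000 US gal × 3.785 L/gal = 632,095 L.
After draining 51% and refilling: 71 × 0.49 + 11 × 0.51 = 40.4 ppm.
Deficit to target: 58 − 40.4 = 17.6 mg/L.
Mass: 17.6 mg/L × 632,095 L = 11,120 g cyanuric acid.

11.1 kg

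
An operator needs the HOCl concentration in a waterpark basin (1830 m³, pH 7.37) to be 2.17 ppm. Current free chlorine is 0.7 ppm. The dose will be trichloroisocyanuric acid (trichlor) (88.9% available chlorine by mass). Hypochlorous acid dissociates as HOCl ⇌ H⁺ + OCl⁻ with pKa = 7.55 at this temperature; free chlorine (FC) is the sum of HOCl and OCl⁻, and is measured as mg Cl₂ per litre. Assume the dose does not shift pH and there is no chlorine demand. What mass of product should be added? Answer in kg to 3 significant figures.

Volume: 1830 m³ = 1,830,000 L.
[OCl⁻]/[HOCl] = 10^(pH − pKa) = 10^(7.37 − 7.55) = 0.6607; fraction as HOCl = 1/(1 + 0.6607) = 0.6022.
Free chlorine required for 2.17 ppm HOCl: 2.17 / 0.6022 = 3.604 ppm.
FC to add: 3.604 − 0.7 = 2.904 mg/L as Cl₂.
Cl₂ equivalent: 2.904 mg/L × 1,830,000 L = 5314 g.
Product at 88.9% available Cl: 5314 / 0.889 = 5977 g.

5.98 kg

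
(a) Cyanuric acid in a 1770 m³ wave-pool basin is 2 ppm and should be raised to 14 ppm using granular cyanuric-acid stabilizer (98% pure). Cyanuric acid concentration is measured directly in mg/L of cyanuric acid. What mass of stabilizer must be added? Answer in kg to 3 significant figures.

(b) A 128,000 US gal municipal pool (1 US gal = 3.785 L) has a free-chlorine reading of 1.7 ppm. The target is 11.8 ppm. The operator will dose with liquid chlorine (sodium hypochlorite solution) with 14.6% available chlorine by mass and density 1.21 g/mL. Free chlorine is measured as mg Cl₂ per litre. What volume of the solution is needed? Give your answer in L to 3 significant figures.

(a) Volume: 1770 m³ = 1,770,000 L.
(a) CYA to add: (14 − 2) = 12 mg/L × 1,770,000 L = 21,240 g cyanuric acid.
(a) At 98% purity: 21,240 / 0.98 = 21,670 g product.

(b) Volume: 128,000 US gal × 3.785 L/gal = 484,480 L.
(b) Chlorine deficit: 11.8 − 1.7 = 10.1 ppm = 10.1 mg/L as Cl₂.
(b) Cl₂ equivalent needed: 10.1 mg/L × 484,480 L = 4,893,000 mg = 4893 g.
(b) Product at 14.6% available chlorine: 4893 / 0.146 = 33,520 g.
(b) Volume at density 1.21 g/mL: 33,520 g ÷ 1.21 g/mL = 27,700 mL.

(a) 21.7 kg; (b) 27.7 L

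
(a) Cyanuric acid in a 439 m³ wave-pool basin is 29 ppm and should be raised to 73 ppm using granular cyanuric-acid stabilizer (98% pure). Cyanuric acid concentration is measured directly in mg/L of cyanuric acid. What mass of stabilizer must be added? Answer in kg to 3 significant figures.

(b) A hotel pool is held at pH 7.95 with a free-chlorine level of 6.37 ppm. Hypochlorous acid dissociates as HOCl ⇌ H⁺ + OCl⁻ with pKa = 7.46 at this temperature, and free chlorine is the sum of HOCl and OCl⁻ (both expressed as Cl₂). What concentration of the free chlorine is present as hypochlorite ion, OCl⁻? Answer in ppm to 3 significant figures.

(a) 19.7 kg; (b) 4.81 ppm

(a) Volume: 439 m³ = 439,000 L.
(a) CYA to add: (73 − 29) = 44 mg/L × 439,000 L = 19,320 g cyanuric acid.
(a) At 98% purity: 19,320 / 0.98 = 19,710 g product.

(b) [OCl⁻]/[HOCl] = 10^(pH − pKa) = 10^(7.95 − 7.46) = 10^0.49 = 3.09.
(b) Fraction as HOCl = 1 / (1 + 3.09) = 0.2445.
(b) OCl⁻ = (1 − 0.2445) × 6.37 ppm = 4.813 ppm.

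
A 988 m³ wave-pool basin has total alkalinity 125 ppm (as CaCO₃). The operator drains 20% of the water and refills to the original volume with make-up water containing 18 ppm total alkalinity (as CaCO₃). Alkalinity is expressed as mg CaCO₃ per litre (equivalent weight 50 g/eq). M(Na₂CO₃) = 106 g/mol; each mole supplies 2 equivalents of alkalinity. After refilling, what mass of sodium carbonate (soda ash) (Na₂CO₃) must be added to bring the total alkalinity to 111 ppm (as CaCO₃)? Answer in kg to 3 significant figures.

7.75 kg

Volume: 988 m³ = 988,000 L.
After draining 20% and refilling: 125 × 0.80 + 18 × 0.20 = 103.6 ppm.
Deficit to target: 111 − 103.6 = 7.4 mg/L.
As CaCO₃: 7.4 mg/L × 988,000 L = 7311 g; ÷ 50 g/eq ÷ 2 = 73.11 mol Na₂CO₃.
Mass: 73.11 × 106 = 7750 g.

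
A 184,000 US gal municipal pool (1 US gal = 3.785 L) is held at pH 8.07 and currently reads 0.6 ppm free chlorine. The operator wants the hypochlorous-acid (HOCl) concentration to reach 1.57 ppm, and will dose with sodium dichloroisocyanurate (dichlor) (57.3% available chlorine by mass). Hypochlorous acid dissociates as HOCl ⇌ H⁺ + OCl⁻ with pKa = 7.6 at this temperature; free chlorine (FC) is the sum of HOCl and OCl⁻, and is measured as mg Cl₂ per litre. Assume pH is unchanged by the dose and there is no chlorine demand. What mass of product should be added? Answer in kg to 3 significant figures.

6.81 kg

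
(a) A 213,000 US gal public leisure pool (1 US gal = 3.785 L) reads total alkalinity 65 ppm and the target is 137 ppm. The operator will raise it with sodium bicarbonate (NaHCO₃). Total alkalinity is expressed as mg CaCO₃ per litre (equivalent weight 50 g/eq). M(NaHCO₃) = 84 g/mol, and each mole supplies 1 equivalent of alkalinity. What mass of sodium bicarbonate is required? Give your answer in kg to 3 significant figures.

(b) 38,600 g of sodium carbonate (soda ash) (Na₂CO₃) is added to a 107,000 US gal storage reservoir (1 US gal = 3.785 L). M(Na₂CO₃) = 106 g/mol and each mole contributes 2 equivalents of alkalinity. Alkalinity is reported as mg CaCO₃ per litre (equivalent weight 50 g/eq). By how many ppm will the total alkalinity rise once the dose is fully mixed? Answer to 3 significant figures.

(a) Volume: 213,000 US gal × 3.785 L/gal = 806,205 L.
(a) Alkalinity to add: (137 − 65) = 72 mg/L as CaCO₃ × 806,205 L = 58,050 g as CaCO₃.
(a) Equivalents: 58,050 g ÷ 50 g/eq = 1161 eq.
(a) NaHCO₃ supplies 1 eq per mole → 1161 mol.
(a) Mass: 1161 mol × 84 g/mol = 97,520 g.

(b) Volume: 107,000 US gal × 3.785 L/gal = 404,995 L.
(b) Moles of Na₂CO₃: 38,600 g ÷ 106 g/mol = 364.2 mol → 728.3 eq of alkalinity.
(b) As CaCO₃: 728.3 eq × 50 g/eq = 36,420 g.
(b) Rise: 36,420 g / 404,995 L × 1000 = 89.91 mg/L.

(a) 97.5 kg; (b) 89.9 ppm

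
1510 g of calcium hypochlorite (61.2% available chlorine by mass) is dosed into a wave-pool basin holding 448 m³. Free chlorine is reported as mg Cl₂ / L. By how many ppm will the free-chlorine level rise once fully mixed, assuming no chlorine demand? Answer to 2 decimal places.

2.06 ppm

Volume: 448 m³ = 448,000 L.
Available chlorine delivered: 1510 g × 0.612 = 924.1 g as Cl₂.
Concentration rise: 924.1 g / 448,000 L = 2.063 mg/L = 2.06 ppm.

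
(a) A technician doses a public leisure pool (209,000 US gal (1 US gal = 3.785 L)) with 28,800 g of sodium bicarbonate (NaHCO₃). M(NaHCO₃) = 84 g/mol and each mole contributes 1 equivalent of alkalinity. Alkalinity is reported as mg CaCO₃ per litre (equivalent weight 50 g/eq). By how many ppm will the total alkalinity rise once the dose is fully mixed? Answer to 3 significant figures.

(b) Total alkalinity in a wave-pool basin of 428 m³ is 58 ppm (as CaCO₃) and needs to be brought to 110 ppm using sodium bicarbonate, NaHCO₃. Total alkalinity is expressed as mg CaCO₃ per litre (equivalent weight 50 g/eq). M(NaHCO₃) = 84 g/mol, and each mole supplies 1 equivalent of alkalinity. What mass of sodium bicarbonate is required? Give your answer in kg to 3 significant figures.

(a) Volume: 209,000 US gal × 3.785 L/gal = 791,065 L.
(a) Moles of NaHCO₃: 28,800 g ÷ 84 g/mol = 342.9 mol → 342.9 eq of alkalinity.
(a) As CaCO₃: 342.9 eq × 50 g/eq = 17,140 g.
(a) Rise: 17,140 g / 791,065 L × 1000 = 21.67 mg/L.

(b) Volume: 428 m³ = 428,000 L.
(b) Alkalinity to add: (110 − 58) = 52 mg/L as CaCO₃ × 428,000 L = 22,260 g as CaCO₃.
(b) Equivalents: 22,260 g ÷ 50 g/eq = 445.1 eq.
(b) NaHCO₃ supplies 1 eq per mole → 445.1 mol.
(b) Mass: 445.1 mol × 84 g/mol = 37,390 g.

(a) 21.7 ppm; (b) 37.4 kg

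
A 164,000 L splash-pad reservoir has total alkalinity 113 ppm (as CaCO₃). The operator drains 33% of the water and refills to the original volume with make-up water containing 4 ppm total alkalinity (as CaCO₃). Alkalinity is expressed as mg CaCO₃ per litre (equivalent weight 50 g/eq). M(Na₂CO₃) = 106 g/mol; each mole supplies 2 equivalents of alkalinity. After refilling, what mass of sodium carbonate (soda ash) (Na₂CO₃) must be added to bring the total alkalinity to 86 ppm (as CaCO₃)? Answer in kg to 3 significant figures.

1.56 kg

After draining 33% and refilling: 113 × 0.67 + 4 × 0.33 = 77.03 ppm.
Deficit to target: 86 − 77.03 = 8.97 mg/L.
As CaCO₃: 8.97 mg/L × 164,000 L = 1471 g; ÷ 50 g/eq ÷ 2 = 14.71 mol Na₂CO₃.
Mass: 14.71 × 106 = 1559 g.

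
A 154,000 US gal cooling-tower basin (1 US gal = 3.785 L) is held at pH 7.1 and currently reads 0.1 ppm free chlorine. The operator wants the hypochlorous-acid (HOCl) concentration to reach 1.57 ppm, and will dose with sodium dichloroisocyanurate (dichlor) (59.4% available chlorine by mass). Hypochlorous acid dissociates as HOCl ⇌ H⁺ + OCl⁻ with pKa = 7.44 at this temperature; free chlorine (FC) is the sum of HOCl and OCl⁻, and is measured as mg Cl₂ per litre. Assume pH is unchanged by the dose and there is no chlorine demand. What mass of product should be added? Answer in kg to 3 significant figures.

2.15 kg

Volume: 154,000 US gal × 3.785 L/gal = 582,890 L.
[OCl⁻]/[HOCl] = 10^(pH − pKa) = 10^(7.1 − 7.44) = 0.4571; fraction as HOCl = 1/(1 + 0.4571) = 0.6863.
Free chlorine required for 1.57 ppm HOCl: 1.57 / 0.6863 = 2.288 ppm.
FC to add: 2.288 − 0.1 = 2.188 mg/L as Cl₂.
Cl₂ equivalent: 2.188 mg/L × 582,890 L = 1275 g.
Product at 59.4% available Cl: 1275 / 0.594 = 2147 g.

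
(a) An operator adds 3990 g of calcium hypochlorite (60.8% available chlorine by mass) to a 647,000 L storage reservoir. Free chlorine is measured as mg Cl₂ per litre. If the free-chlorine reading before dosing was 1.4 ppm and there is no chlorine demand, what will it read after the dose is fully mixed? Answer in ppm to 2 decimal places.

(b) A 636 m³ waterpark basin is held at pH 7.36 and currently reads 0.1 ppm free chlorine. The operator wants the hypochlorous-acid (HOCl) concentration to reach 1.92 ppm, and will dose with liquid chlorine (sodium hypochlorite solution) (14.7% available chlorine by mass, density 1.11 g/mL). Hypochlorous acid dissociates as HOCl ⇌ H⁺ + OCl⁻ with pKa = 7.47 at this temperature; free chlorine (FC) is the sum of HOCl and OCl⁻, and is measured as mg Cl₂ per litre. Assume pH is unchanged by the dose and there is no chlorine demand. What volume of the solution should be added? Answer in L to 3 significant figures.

(a) Available chlorine delivered: 3990 g × 0.608 = 2426 g as Cl₂.
(a) Concentration rise: 2426 g / 647,000 L = 3.749 mg/L = 3.75 ppm.
(a) Final FC: 1.4 + 3.75 = 5.15 ppm.

(b) Volume: 636 m³ = 636,000 L.
(b) [OCl⁻]/[HOCl] = 10^(pH − pKa) = 10^(7.36 − 7.47) = 0.7762; fraction as HOCl = 1/(1 + 0.7762) = 0.563.
(b) Free chlorine required for 1.92 ppm HOCl: 1.92 / 0.563 = 3.41 ppm.
(b) FC to add: 3.41 − 0.1 = 3.31 mg/L as Cl₂.
(b) Cl₂ equivalent: 3.31 mg/L × 636,000 L = 2105 g.
(b) Product at 14.7% available Cl: 2105 / 0.147 = 14,320 g.
(b) Volume: 14,320 g ÷ 1.11 g/mL = 12,900 mL.

(a) 5.15 ppm; (b) 12.9 L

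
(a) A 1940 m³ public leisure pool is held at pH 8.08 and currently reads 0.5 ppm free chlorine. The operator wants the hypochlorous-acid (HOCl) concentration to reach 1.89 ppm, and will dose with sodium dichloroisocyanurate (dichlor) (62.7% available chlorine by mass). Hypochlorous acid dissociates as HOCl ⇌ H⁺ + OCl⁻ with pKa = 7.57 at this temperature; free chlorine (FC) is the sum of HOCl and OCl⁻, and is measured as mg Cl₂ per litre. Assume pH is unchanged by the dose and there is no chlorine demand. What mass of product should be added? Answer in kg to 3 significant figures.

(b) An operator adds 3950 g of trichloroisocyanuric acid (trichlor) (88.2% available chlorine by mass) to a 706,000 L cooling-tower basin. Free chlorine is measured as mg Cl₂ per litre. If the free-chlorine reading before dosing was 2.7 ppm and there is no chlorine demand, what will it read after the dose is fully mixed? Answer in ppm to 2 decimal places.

(a) Volume: 1940 m³ = 1,940,000 L.
(a) [OCl⁻]/[HOCl] = 10^(pH − pKa) = 10^(8.08 − 7.57) = 3.236; fraction as HOCl = 1/(1 + 3.236) = 0.2361.
(a) Free chlorine required for 1.89 ppm HOCl: 1.89 / 0.2361 = 8.006 ppm.
(a) FC to add: 8.006 − 0.5 = 7.506 mg/L as Cl₂.
(a) Cl₂ equivalent: 7.506 mg/L × 1,940,000 L = 14,560 g.
(a) Product at 62.7% available Cl: 14,560 / 0.627 = 23,220 g.

(b) Available chlorine delivered: 3950 g × 0.882 = 3484 g as Cl₂.
(b) Concentration rise: 3484 g / 706,000 L = 4.935 mg/L = 4.93 ppm.
(b) Final FC: 2.7 + 4.93 = 7.63 ppm.

(a) 23.2 kg; (b) 7.63 ppm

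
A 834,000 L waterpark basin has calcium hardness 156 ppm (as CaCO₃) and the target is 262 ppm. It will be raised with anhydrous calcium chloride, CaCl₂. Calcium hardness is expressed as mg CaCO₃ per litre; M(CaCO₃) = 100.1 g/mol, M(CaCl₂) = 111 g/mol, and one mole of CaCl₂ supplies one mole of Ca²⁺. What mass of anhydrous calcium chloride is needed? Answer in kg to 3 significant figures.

98.0 kg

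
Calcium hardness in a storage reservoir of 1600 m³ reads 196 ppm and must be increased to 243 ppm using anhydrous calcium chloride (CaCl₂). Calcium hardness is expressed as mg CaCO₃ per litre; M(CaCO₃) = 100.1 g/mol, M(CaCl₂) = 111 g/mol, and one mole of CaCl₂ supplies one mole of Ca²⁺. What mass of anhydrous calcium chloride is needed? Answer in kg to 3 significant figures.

83.4 kg

Volume: 1600 m³ = 1,600,000 L.
Hardness to add: (243 − 196) = 47 mg/L as CaCO₃ × 1,600,000 L = 75,200 g as CaCO₃.
Moles of Ca²⁺ (1 mol Ca²⁺ ≡ 1 mol CaCO₃): 75,200 / 100.1 g/mol = 751.2 mol.
Mass of CaCl₂: 751.2 × 111 = 83,390 g.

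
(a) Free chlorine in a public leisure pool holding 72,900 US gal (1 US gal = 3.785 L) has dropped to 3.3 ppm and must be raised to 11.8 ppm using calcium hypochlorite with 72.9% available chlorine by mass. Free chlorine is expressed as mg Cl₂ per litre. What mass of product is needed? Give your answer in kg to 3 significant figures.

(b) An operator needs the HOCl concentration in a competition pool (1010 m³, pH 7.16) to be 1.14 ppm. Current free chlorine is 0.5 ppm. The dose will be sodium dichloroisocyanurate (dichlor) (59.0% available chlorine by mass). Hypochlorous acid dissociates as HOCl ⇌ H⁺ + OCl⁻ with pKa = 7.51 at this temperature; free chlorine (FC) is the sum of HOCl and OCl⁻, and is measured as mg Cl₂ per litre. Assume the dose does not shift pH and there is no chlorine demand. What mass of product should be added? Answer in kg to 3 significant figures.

(a) 3.22 kg; (b) 1.97 kg

(a) Volume: 72,900 US gal × 3.785 L/gal = 275,926 L.
(a) Chlorine deficit: 11.8 − 3.3 = 8.5 ppm = 8.5 mg/L as Cl₂.
(a) Cl₂ equivalent needed: 8.5 mg/L × 275,926 L = 2,345,000 mg = 2345 g.
(a) Product at 72.9% available chlorine: 2345 / 0.729 = 3217 g.

(b) Volume: 1010 m³ = 1,010,000 L.
(b) [OCl⁻]/[HOCl] = 10^(pH − pKa) = 10^(7.16 − 7.51) = 0.4467; fraction as HOCl = 1/(1 + 0.4467) = 0.6912.
(b) Free chlorine required for 1.14 ppm HOCl: 1.14 / 0.6912 = 1.649 ppm.
(b) FC to add: 1.649 − 0.5 = 1.149 mg/L as Cl₂.
(b) Cl₂ equivalent: 1.149 mg/L × 1,010,000 L = 1161 g.
(b) Product at 59.0% available Cl: 1161 / 0.59 = 1967 g.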